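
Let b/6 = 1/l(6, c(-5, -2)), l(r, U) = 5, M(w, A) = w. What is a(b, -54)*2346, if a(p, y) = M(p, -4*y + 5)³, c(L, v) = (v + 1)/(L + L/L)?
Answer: 506736/125 ≈ 4053.9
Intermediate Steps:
c(L, v) = (1 + v)/(1 + L) (c(L, v) = (1 + v)/(L + 1) = (1 + v)/(1 + L))
b = 6/5 ≈ 1.2000
a(p, y) = p³
a(b, -54)*2346 = (6/5)³*2346 = (216/125)*2346 = 506736/125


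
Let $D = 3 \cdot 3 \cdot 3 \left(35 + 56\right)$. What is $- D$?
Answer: $-2457$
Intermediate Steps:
$D = 2457$ ($D = 9 \cdot 3 \cdot 91 = 27 \cdot 91 = 2457$)
$- D = \left(-1\right) 2457 = -2457$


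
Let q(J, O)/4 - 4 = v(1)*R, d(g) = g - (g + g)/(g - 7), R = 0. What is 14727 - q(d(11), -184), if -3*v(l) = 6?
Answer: 14711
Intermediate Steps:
v(l) = -2 (v(l) = -⅓*6 = -2)
d(g) = g - 2*g/(-7 + g)
q(J, O) = 16 (q(J, O) = 16 + 4*(-2*0) = 16 + 4*0 = 16 + 0 = 16)
14727 - q(d(11), -184) = 14727 - 1*16 = 14727 - 16 = 14711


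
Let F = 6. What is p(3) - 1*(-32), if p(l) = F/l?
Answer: 34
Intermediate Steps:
p(l) = 6/l
p(3) - 1*(-32) = 6/3 - 1*(-32) = 6*(1/3) + 32 = 2 + 32 = 34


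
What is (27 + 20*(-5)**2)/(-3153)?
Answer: -527/3153 ≈ -0.16714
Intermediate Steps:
(27 + 20*(-5)**2)/(-3153) = (27 + 20*25)*(-1/3153) = (27 + 500)*(-1/3153) = 527*(-1/3153) = -527/3153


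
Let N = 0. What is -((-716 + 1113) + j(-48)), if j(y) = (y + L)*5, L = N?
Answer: -157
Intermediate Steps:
L = 0
j(y) = 5*y (j(y) = (y + 0)*5 = y*5 = 5*y)
-((-716 + 1113) + j(-48)) = -((-716 + 1113) + 5*(-48)) = -(397 - 240) = -1*157 = -157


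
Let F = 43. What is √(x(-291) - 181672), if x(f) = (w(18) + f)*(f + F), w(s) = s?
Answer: 4*I*√7123 ≈ 337.59*I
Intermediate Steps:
x(f) = (18 + f)*(43 + f) (x(f) = (18 + f)*(f + 43) = (18 + f)*(43 + f))
√(x(-291) - 181672) = √((774 + (-291)² + 61*(-291)) - 181672) = √((774 + 84681 - 17751) - 181672) = √(67704 - 181672) = √(-113968) = 4*I*√7123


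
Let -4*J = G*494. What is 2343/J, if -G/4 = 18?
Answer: 781/2964 ≈ 0.26350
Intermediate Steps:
G = -72 (G = -4*18 = -72)
J = 8892 (J = -(-18)*494 = -¼*(-35568) = 8892)
2343/J = 2343/8892 = 2343*(1/8892) = 781/2964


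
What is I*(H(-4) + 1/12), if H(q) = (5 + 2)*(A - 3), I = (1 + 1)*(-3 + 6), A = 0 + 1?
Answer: -167/2 ≈ -83.500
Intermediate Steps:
A = 1
I = 6 (I = 2*3 = 6)
H(q) = -14 (H(q) = (5 + 2)*(1 - 3) = 7*(-2) = -14)
I*(H(-4) + 1/12) = 6*(-14 + 1/12) = 6*(-167/12) = -167/2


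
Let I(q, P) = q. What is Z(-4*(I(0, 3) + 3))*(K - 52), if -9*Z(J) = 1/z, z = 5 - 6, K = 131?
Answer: 79/9 ≈ 8.7778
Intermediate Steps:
z = -1
Z(J) = ⅑ (Z(J) = -⅑/(-1) = -⅑*(-1) = ⅑)
Z(-4*(I(0, 3) + 3))*(K - 52) = (131 - 52)/9 = (⅑)*79 = 79/9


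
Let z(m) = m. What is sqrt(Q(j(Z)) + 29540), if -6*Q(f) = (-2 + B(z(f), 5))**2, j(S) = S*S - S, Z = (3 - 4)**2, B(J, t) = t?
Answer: sqrt(118154)/2 ≈ 171.87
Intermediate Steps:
Z = 1 (Z = (-1)**2 = 1)
j(S) = S**2 - S
Q(f) = -3/2 (Q(f) = -(-2 + 5)**2/6 = -1/6*3**2 = -1/6*9 = -3/2)
sqrt(Q(j(Z)) + 29540) = sqrt(-3/2 + 29540) = sqrt(59077/2) = sqrt(118154)/2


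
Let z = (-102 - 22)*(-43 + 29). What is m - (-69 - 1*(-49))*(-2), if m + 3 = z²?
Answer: 3013653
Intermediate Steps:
z = 1736 (z = -124*(-14) = 1736)
m = 3013693 (m = -3 + 1736² = -3 + 3013696 = 3013693)
m - (-69 - 1*(-49))*(-2) = 3013693 - (-69 - 1*(-49))*(-2) = 3013693 - (-69 + 49)*(-2) = 3013693 - (-20)*(-2) = 3013693 - 1*40 = 3013693 - 40 = 3013653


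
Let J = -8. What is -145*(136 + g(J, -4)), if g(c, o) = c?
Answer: -18560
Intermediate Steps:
-145*(136 + g(J, -4)) = -145*(136 - 8) = -145*128 = -18560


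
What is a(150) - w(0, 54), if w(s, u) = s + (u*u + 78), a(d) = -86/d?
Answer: -224593/75 ≈ -2994.6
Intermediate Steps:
w(s, u) = 78 + s + u² (w(s, u) = s + (u² + 78) = s + (78 + u²) = 78 + s + u²)
a(150) - w(0, 54) = -86/150 - (78 + 0 + 54²) = -86*1/150 - (78 + 0 + 2916) = -43/75 - 1*2994 = -43/75 - 2994 = -224593/75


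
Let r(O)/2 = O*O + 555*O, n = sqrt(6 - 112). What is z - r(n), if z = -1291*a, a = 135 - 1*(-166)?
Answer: -388379 - 1110*I*sqrt(106) ≈ -3.8838e+5 - 11428.0*I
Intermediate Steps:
n = I*sqrt(106) (n = sqrt(-106) = I*sqrt(106) ≈ 10.296*I)
a = 301 (a = 135 + 166 = 301)
r(O) = 2*O**2 + 1110*O (r(O) = 2*(O*O + 555*O) = 2*(O**2 + 555*O) = 2*O**2 + 1110*O)
z = -388591 (z = -1291*301 = -388591)
z - r(n) = -388591 - 2*I*sqrt(106)*(555 + I*sqrt(106))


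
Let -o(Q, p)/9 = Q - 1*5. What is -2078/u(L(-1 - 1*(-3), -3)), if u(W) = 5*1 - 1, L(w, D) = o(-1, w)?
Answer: -1039/2 ≈ -519.50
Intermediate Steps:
o(Q, p) = 45 - 9*Q (o(Q, p) = -9*(Q - 1*5) = -9*(Q - 5) = -9*(-5 + Q) = 45 - 9*Q)
L(w, D) = 54 (L(w, D) = 45 - 9*(-1) = 45 + 9 = 54)
u(W) = 4 (u(W) = 5 - 1 = 4)
-2078/u(L(-1 - 1*(-3), -3)) = -2078/4 = -2078*1/4 = -1039/2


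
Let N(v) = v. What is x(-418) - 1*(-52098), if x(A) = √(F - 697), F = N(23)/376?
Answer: 52098 + I*√24632606/188 ≈ 52098.0 + 26.4*I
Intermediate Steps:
F = 23/376 ≈ 0.061170
x(A) = I*√24632606/188 (x(A) = √(23/376 - 697) = √(-262049/376) = I*√24632606/188)
x(-418) - 1*(-52098) = I*√24632606/188 - 1*(-52098) = I*√24632606/188 + 52098 = 52098 + I*√24632606/188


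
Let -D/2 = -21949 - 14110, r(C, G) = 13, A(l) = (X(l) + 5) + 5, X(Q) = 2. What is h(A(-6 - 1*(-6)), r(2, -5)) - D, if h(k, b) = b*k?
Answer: -71962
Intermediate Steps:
A(l) = 12 (A(l) = (2 + 5) + 5 = 7 + 5 = 12)
D = 72118 (D = -2*(-21949 - 14110) = -2*(-36059) = 72118)
h(A(-6 - 1*(-6)), r(2, -5)) - D = 13*12 - 1*72118 = 156 - 72118 = -71962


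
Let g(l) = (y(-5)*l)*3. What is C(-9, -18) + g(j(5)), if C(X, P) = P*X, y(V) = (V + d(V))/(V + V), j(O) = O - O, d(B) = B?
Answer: 162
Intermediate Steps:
j(O) = 0
y(V) = 1 (y(V) = (V + V)/(V + V) = (2*V)/((2*V)) = (2*V)*(1/(2*V)) = 1)
g(l) = 3*l (g(l) = (1*l)*3 = l*3 = 3*l)
C(-9, -18) + g(j(5)) = -18*(-9) + 3*0 = 162 + 0 = 162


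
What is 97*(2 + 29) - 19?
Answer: 2988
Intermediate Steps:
97*(2 + 29) - 19 = 97*31 - 19 = 3007 - 19 = 2988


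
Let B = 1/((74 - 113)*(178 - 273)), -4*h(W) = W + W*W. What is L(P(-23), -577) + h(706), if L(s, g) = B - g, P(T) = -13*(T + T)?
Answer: -920384983/7410 ≈ -1.2421e+5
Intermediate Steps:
h(W) = -W/4 - W²/4 (h(W) = -(W + W*W)/4 = -(W + W²)/4 = -W/4 - W²/4)
P(T) = -26*T
B = 1/3705 (B = 1/(-39*(-95)) = 1/3705 ≈ 0.00026991)
L(s, g) = 1/3705 - g
L(P(-23), -577) + h(706) = (1/3705 - 1*(-577)) - ¼*706*(1 + 706) = (1/3705 + 577) - ¼*706*707 = 2137786/3705 - 249571/2 = -920384983/7410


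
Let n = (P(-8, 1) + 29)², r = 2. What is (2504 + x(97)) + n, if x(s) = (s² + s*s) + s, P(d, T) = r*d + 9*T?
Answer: 21903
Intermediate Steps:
P(d, T) = 2*d + 9*T
x(s) = s + 2*s² (x(s) = (s² + s²) + s = 2*s² + s = s + 2*s²)
n = 484 (n = ((2*(-8) + 9*1) + 29)² = ((-16 + 9) + 29)² = (-7 + 29)² = 22² = 484)
(2504 + x(97)) + n = (2504 + 97*(1 + 2*97)) + 484 = (2504 + 97*(1 + 194)) + 484 = (2504 + 97*195) + 484 = (2504 + 18915) + 484 = 21419 + 484 = 21903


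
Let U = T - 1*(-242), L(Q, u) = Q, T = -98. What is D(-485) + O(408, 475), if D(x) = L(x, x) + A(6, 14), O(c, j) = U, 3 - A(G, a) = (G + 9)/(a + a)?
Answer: -9479/28 ≈ -338.54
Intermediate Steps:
A(G, a) = 3 - (9 + G)/(2*a) (A(G, a) = 3 - (G + 9)/(a + a) = 3 - (9 + G)/(2*a))
U = 144 (U = -98 - 1*(-242) = -98 + 242 = 144)
O(c, j) = 144
D(x) = 69/28 + x (D(x) = x + (½)*(-9 - 1*6 + 6*14)/14 = x + (½)*(1/14)*(-9 - 6 + 84) = x + (½)*(1/14)*69 = x + 69/28 = 69/28 + x)
D(-485) + O(408, 475) = (69/28 - 485) + 144 = -13511/28 + 144 = -9479/28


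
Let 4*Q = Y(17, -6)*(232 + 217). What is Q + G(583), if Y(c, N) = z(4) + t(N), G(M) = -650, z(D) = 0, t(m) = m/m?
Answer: -2151/4 ≈ -537.75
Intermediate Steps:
t(m) = 1
Y(c, N) = 1 (Y(c, N) = 0 + 1 = 1)
Q = 449/4 (Q = (1*(232 + 217))/4 = (1*449)/4 = (1/4)*449 = 449/4 ≈ 112.25)
Q + G(583) = 449/4 - 650 = -2151/4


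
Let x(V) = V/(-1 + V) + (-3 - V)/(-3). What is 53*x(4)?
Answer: 583/3 ≈ 194.33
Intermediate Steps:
x(V) = 1 + V/3 + V/(-1 + V) (x(V) = V/(-1 + V) + (-3 - V)*(-⅓) = V/(-1 + V) + (1 + V/3) = 1 + V/3 + V/(-1 + V))
53*x(4) = 53*((-3 + 4² + 5*4)/(3*(-1 + 4))) = 53*((⅓)*(-3 + 16 + 20)/3) = 53*((⅓)*(⅓)*33) = 53*(11/3) = 583/3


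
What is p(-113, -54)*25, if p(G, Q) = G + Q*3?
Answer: -6875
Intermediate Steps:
p(G, Q) = G + 3*Q
p(-113, -54)*25 = (-113 + 3*(-54))*25 = (-113 - 162)*25 = -275*25 = -6875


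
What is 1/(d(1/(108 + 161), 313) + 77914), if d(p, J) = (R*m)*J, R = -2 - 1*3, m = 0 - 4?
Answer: 1/84174 ≈ 1.1880e-5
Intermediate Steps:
m = -4
R = -5 (R = -2 - 3 = -5)
d(p, J) = 20*J (d(p, J) = (-5*(-4))*J = 20*J)
1/(d(1/(108 + 161), 313) + 77914) = 1/(20*313 + 77914) = 1/(6260 + 77914) = 1/84174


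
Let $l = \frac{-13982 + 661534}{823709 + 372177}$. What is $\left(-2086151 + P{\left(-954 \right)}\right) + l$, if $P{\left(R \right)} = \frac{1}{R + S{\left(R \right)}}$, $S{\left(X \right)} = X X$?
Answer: $- \frac{1134087827475561011}{543627053766} \approx -2.0862 \cdot 10^{6}$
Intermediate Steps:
$S{\left(X \right)} = X^{2}$
$l = \frac{323776}{597943}$ ($l = \frac{647552}{1195886} = 647552 \cdot \frac{1}{1195886} = \frac{323776}{597943} \approx 0.54148$)
$P{\left(R \right)} = \frac{1}{R + R^{2}}$
$\left(-2086151 + P{\left(-954 \right)}\right) + l = \left(-2086151 + \frac{1}{\left(-954\right) \left(1 - 954\right)}\right) + \frac{323776}{597943} = \left(-2086151 - \frac{1}{954 \left(-953\right)}\right) + \frac{323776}{597943} = \left(-2086151 - - \frac{1}{909162}\right) + \frac{323776}{597943} = \left(-2086151 + \frac{1}{909162}\right) + \frac{323776}{597943} = - \frac{1896649215461}{909162} + \frac{323776}{597943} = - \frac{1134087827475561011}{543627053766}$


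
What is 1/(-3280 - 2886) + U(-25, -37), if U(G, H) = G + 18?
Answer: -43163/6166 ≈ -7.0002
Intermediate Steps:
U(G, H) = 18 + G
1/(-3280 - 2886) + U(-25, -37) = 1/(-3280 - 2886) + (18 - 25) = 1/(-6166) - 7 = -1/6166 - 7 = -43163/6166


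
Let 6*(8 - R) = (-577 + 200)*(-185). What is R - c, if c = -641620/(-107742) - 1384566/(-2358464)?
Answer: -246116311892759/21175469024 ≈ -11623.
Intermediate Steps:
c = 415603395413/63526407072 (c = -641620*(-1/107742) - 1384566*(-1/2358464) = 320810/53871 + 692283/1179232 = 415603395413/63526407072 ≈ 6.5422)
R = -69697/6 (R = 8 - (-577 + 200)*(-185)/6 = 8 - (-377)*(-185)/6 = 8 - ⅙*69745 = 8 - 69745/6 = -69697/6 ≈ -11616.)
R - c = -69697/6 - 1*415603395413/63526407072 = -69697/6 - 415603395413/63526407072 = -246116311892759/21175469024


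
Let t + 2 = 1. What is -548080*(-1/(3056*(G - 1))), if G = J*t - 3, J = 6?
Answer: -6851/382 ≈ -17.935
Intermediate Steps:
t = -1 (t = -2 + 1 = -1)
G = -9 (G = 6*(-1) - 3 = -6 - 3 = -9)
-548080*(-1/(3056*(G - 1))) = -548080*(-1/(3056*(-9 - 1))) = -548080/(191*(-16*(-10))) = -548080/(191*160) = -548080/30560 = -548080*1/30560 = -6851/382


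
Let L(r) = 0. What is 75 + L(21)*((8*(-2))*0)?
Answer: 75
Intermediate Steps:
75 + L(21)*((8*(-2))*0) = 75 + 0*((8*(-2))*0) = 75 + 0*(-16*0) = 75 + 0*0 = 75 + 0 = 75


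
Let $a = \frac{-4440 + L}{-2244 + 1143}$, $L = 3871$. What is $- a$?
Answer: $- \frac{569}{1101} \approx -0.5168$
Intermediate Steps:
$a = \frac{569}{1101}$ ($a = \frac{-4440 + 3871}{-2244 + 1143} = - \frac{569}{-1101} = \left(-569\right) \left(- \frac{1}{1101}\right) = \frac{569}{1101} \approx 0.5168$)
$- a = \left(-1\right) \frac{569}{1101} = - \frac{569}{1101}$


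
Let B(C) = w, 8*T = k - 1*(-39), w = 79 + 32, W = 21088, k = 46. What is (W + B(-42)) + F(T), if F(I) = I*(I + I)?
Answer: 685593/32 ≈ 21425.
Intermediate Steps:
w = 111
T = 85/8 (T = (46 - 1*(-39))/8 = (46 + 39)/8 = (1/8)*85 = 85/8 ≈ 10.625)
B(C) = 111
F(I) = 2*I**2 (F(I) = I*(2*I) = 2*I**2)
(W + B(-42)) + F(T) = (21088 + 111) + 2*(85/8)**2 = 21199 + 2*(7225/64) = 21199 + 7225/32 = 685593/32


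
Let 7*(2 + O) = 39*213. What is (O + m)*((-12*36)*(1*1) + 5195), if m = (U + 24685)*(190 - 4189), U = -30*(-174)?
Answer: -3987213857836/7 ≈ -5.6960e+11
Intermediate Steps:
U = 5220
m = -119590095 (m = (5220 + 24685)*(190 - 4189) = 29905*(-3999) = -119590095)
O = 8293/7 (O = -2 + (39*213)/7 = -2 + (1/7)*8307 = -2 + 8307/7 = 8293/7 ≈ 1184.7)
(O + m)*((-12*36)*(1*1) + 5195) = (8293/7 - 119590095)*((-12*36)*(1*1) + 5195) = -837122372*(-432*1 + 5195)/7 = -837122372*(-432 + 5195)/7 = -837122372/7*4763 = -3987213857836/7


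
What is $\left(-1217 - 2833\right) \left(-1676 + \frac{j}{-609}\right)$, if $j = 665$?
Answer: $\frac{196974450}{29} \approx 6.7922 \cdot 10^{6}$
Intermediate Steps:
$\left(-1217 - 2833\right) \left(-1676 + \frac{j}{-609}\right) = \left(-1217 - 2833\right) \left(-1676 + \frac{665}{-609}\right) = - 4050 \left(-1676 + 665 \left(- \frac{1}{609}\right)\right) = - 4050 \left(-1676 - \frac{95}{87}\right) = \left(-4050\right) \left(- \frac{145907}{87}\right) = \frac{196974450}{29}$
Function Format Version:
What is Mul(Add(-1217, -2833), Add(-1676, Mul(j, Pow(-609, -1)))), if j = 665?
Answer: Rational(196974450, 29) ≈ 6.7922e+6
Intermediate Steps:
Mul(Add(-1217, -2833), Add(-1676, Mul(j, Pow(-609, -1)))) = Mul(Add(-1217, -2833), Add(-1676, Mul(665, Pow(-609, -1)))) = Mul(-4050, Add(-1676, Mul(665, Rational(-1, 609)))) = Mul(-4050, Add(-1676, Rational(-95, 87))) = Mul(-4050, Rational(-145907, 87)) = Rational(196974450, 29)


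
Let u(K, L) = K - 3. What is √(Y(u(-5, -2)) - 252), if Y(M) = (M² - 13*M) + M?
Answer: 2*I*√23 ≈ 9.5917*I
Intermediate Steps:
u(K, L) = -3 + K
Y(M) = M² - 12*M
√(Y(u(-5, -2)) - 252) = √((-3 - 5)*(-12 + (-3 - 5)) - 252) = √(-8*(-12 - 8) - 252) = √(-8*(-20) - 252) = √(160 - 252) = √(-92) = 2*I*√23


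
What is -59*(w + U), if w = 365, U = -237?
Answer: -7552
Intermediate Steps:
-59*(w + U) = -59*(365 - 237) = -59*128 = -7552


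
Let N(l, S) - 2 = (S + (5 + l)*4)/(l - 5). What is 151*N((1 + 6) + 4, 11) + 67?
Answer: 4513/2 ≈ 2256.5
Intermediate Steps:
N(l, S) = 2 + (20 + S + 4*l)/(-5 + l) (N(l, S) = 2 + (S + (5 + l)*4)/(l - 5) = 2 + (S + (20 + 4*l))/(-5 + l) = 2 + (20 + S + 4*l)/(-5 + l))
151*N((1 + 6) + 4, 11) + 67 = 151*((10 + 11 + 6*((1 + 6) + 4))/(-5 + ((1 + 6) + 4))) + 67 = 151*((10 + 11 + 6*(7 + 4))/(-5 + (7 + 4))) + 67 = 151*((10 + 11 + 6*11)/(-5 + 11)) + 67 = 151*((10 + 11 + 66)/6) + 67 = 151*((⅙)*87) + 67 = 151*(29/2) + 67 = 4379/2 + 67 = 4513/2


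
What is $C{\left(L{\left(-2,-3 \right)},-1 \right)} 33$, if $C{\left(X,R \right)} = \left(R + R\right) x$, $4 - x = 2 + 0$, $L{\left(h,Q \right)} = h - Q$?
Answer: $-132$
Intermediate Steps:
$x = 2$ ($x = 4 - \left(2 + 0\right) = 4 - 2 = 2$)
$C{\left(X,R \right)} = 4 R$ ($C{\left(X,R \right)} = \left(R + R\right) 2 = 2 R 2 = 4 R$)
$C{\left(L{\left(-2,-3 \right)},-1 \right)} 33 = 4 \left(-1\right) 33 = \left(-4\right) 33 = -132$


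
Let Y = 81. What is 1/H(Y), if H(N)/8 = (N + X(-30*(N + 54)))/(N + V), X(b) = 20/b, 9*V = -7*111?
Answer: -270/32803 ≈ -0.0082310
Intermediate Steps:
V = -259/3 (V = (-7*111)/9 = (1/9)*(-777) = -259/3 ≈ -86.333)
H(N) = 8*(N + 20/(-1620 - 30*N))/(-259/3 + N) (H(N) = 8*((N + 20/((-30*(N + 54))))/(N - 259/3)) = 8*((N + 20/((-30*(54 + N))))/(-259/3 + N)) = 8*((N + 20/(-1620 - 30*N))/(-259/3 + N)) = 8*(N + 20/(-1620 - 30*N))/(-259/3 + N))
1/H(Y) = 1/(8*(-2 + 3*81*(54 + 81))/((-259 + 3*81)*(54 + 81))) = 1/(8*(-2 + 3*81*135)/((-259 + 243)*135)) = 1/(8*(1/135)*(-2 + 32805)/(-16)) = 1/(8*(-1/16)*(1/135)*32803) = 1/(-32803/270) = -270/32803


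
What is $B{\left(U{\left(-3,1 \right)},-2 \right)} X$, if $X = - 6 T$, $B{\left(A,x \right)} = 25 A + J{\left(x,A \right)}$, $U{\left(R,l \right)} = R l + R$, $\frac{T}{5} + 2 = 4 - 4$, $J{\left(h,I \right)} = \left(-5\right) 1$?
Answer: $-9300$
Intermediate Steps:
$J{\left(h,I \right)} = -5$
$T = -10$ ($T = -10 + 5 \left(4 - 4\right) = -10 + 5 \cdot 0 = -10 + 0 = -10$)
$U{\left(R,l \right)} = R + R l$
$B{\left(A,x \right)} = -5 + 25 A$ ($B{\left(A,x \right)} = 25 A - 5 = -5 + 25 A$)
$X = 60$ ($X = \left(-6\right) \left(-10\right) = 60$)
$B{\left(U{\left(-3,1 \right)},-2 \right)} X = \left(-5 + 25 \left(- 3 \left(1 + 1\right)\right)\right) 60 = \left(-5 + 25 \left(\left(-3\right) 2\right)\right) 60 = \left(-5 + 25 \left(-6\right)\right) 60 = \left(-5 - 150\right) 60 = \left(-155\right) 60 = -9300$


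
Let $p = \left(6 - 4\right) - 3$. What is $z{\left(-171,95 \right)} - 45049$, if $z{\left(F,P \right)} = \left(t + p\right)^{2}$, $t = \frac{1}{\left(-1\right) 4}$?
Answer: $- \frac{720759}{16} \approx -45047.0$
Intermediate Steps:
$p = -1$ ($p = 2 - 3 = -1$)
$t = - \frac{1}{4}$ ($t = \frac{1}{-4} = - \frac{1}{4} \approx -0.25$)
$z{\left(F,P \right)} = \frac{25}{16}$ ($z{\left(F,P \right)} = \left(- \frac{1}{4} - 1\right)^{2} = \left(- \frac{5}{4}\right)^{2} = \frac{25}{16}$)
$z{\left(-171,95 \right)} - 45049 = \frac{25}{16} - 45049 = - \frac{720759}{16}$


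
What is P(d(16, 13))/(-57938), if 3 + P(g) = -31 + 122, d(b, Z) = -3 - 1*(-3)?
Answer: -44/28969 ≈ -0.0015189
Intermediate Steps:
d(b, Z) = 0 (d(b, Z) = -3 + 3 = 0)
P(g) = 88 (P(g) = -3 + (-31 + 122) = -3 + 91 = 88)
P(d(16, 13))/(-57938) = 88/(-57938) = 88*(-1/57938) = -44/28969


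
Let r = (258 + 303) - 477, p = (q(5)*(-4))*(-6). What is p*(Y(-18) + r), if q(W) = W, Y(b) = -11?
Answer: 8760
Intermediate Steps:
p = 120 (p = (5*(-4))*(-6) = -20*(-6) = 120)
r = 84 (r = 561 - 477 = 84)
p*(Y(-18) + r) = 120*(-11 + 84) = 120*73 = 8760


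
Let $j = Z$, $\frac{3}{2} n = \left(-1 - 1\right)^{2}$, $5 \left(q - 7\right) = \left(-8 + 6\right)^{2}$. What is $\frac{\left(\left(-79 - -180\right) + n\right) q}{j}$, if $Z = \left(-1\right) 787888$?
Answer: $- \frac{4043}{3939440} \approx -0.0010263$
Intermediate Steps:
$q = \frac{39}{5}$ ($q = 7 + \frac{\left(-8 + 6\right)^{2}}{5} = 7 + \frac{\left(-2\right)^{2}}{5} = 7 + \frac{1}{5} \cdot 4 = 7 + \frac{4}{5} = \frac{39}{5} \approx 7.8$)
$n = \frac{8}{3}$ ($n = \frac{2 \left(-1 - 1\right)^{2}}{3} = \frac{2 \left(-2\right)^{2}}{3} = \frac{2}{3} \cdot 4 = \frac{8}{3} \approx 2.6667$)
$Z = -787888$
$j = -787888$
$\frac{\left(\left(-79 - -180\right) + n\right) q}{j} = \frac{\left(\left(-79 - -180\right) + \frac{8}{3}\right) \frac{39}{5}}{-787888} = \left(\left(-79 + 180\right) + \frac{8}{3}\right) \frac{39}{5} \left(- \frac{1}{787888}\right) = \left(101 + \frac{8}{3}\right) \frac{39}{5} \left(- \frac{1}{787888}\right) = \frac{311}{3} \cdot \frac{39}{5} \left(- \frac{1}{787888}\right) = \frac{4043}{5} \left(- \frac{1}{787888}\right) = - \frac{4043}{3939440}$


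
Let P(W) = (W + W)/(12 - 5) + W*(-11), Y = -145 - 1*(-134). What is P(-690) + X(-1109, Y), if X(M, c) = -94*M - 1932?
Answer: 767948/7 ≈ 1.0971e+5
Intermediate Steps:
Y = -11 (Y = -145 + 134 = -11)
P(W) = -75*W/7 (P(W) = (2*W)/7 - 11*W = (2*W)*(⅐) - 11*W = 2*W/7 - 11*W = -75*W/7)
X(M, c) = -1932 - 94*M
P(-690) + X(-1109, Y) = -75/7*(-690) + (-1932 - 94*(-1109)) = 51750/7 + (-1932 + 104246) = 51750/7 + 102314 = 767948/7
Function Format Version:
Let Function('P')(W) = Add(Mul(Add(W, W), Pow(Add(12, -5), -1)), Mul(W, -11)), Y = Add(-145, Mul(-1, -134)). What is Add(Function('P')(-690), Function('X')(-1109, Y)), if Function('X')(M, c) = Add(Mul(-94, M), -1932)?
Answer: Rational(767948, 7) ≈ 1.0971e+5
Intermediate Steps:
Y = -11 (Y = Add(-145, 134) = -11)
Function('P')(W) = Mul(Rational(-75, 7), W) (Function('P')(W) = Add(Mul(Mul(2, W), Pow(7, -1)), Mul(-11, W)) = Add(Mul(Mul(2, W), Rational(1, 7)), Mul(-11, W)) = Add(Mul(Rational(2, 7), W), Mul(-11, W)) = Mul(Rational(-75, 7), W))
Function('X')(M, c) = Add(-1932, Mul(-94, M))
Add(Function('P')(-690), Function('X')(-1109, Y)) = Add(Mul(Rational(-75, 7), -690), Add(-1932, Mul(-94, -1109))) = Add(Rational(51750, 7), Add(-1932, 104246)) = Add(Rational(51750, 7), 102314) = Rational(767948, 7)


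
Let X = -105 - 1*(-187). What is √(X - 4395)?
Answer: I*√4313 ≈ 65.673*I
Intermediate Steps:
X = 82 (X = -105 + 187 = 82)
√(X - 4395) = √(82 - 4395) = √(-4313) = I*√4313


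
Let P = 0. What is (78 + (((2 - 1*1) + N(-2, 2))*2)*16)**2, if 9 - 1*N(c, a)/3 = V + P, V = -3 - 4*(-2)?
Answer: 244036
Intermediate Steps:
V = 5 (V = -3 + 8 = 5)
N(c, a) = 12 (N(c, a) = 27 - 3*(5 + 0) = 27 - 3*5 = 27 - 15 = 12)
(78 + (((2 - 1*1) + N(-2, 2))*2)*16)**2 = (78 + (((2 - 1*1) + 12)*2)*16)**2 = (78 + (((2 - 1) + 12)*2)*16)**2 = (78 + ((1 + 12)*2)*16)**2 = (78 + (13*2)*16)**2 = (78 + 26*16)**2 = (78 + 416)**2 = 494**2 = 244036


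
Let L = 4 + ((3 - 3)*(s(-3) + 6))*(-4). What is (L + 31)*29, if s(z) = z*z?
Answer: 1015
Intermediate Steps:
s(z) = z²
L = 4 (L = 4 + ((3 - 3)*((-3)² + 6))*(-4) = 4 + (0*(9 + 6))*(-4) = 4 + (0*15)*(-4) = 4 + 0*(-4) = 4 + 0 = 4)
(L + 31)*29 = (4 + 31)*29 = 35*29 = 1015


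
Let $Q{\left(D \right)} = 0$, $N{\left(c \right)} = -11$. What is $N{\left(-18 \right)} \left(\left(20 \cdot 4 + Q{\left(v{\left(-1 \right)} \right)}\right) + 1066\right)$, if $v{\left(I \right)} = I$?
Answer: $-12606$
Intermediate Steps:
$N{\left(-18 \right)} \left(\left(20 \cdot 4 + Q{\left(v{\left(-1 \right)} \right)}\right) + 1066\right) = - 11 \left(\left(20 \cdot 4 + 0\right) + 1066\right) = - 11 \left(\left(80 + 0\right) + 1066\right) = - 11 \left(80 + 1066\right) = \left(-11\right) 1146 = -12606$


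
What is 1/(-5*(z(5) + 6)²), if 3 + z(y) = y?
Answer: -1/320 ≈ -0.0031250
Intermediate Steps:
z(y) = -3 + y
1/(-5*(z(5) + 6)²) = 1/(-5*((-3 + 5) + 6)²) = 1/(-5*(2 + 6)²) = 1/(-5*8²) = 1/(-5*64) = 1/(-320) = -1/320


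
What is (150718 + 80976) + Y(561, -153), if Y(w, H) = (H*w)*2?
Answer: 60028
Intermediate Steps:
Y(w, H) = 2*H*w
(150718 + 80976) + Y(561, -153) = (150718 + 80976) + 2*(-153)*561 = 231694 - 171666 = 60028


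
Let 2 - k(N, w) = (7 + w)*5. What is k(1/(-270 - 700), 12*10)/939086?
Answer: -633/939086 ≈ -0.00067406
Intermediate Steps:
k(N, w) = -33 - 5*w (k(N, w) = 2 - (7 + w)*5 = 2 - (35 + 5*w) = 2 + (-35 - 5*w) = -33 - 5*w)
k(1/(-270 - 700), 12*10)/939086 = (-33 - 60*10)/939086 = (-33 - 5*120)*(1/939086) = (-33 - 600)*(1/939086) = -633*1/939086 = -633/939086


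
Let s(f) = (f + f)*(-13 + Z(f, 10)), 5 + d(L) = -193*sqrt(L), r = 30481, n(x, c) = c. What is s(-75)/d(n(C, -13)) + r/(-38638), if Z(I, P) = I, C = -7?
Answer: 11*(-534803*sqrt(13) + 46379455*I)/(38638*(-5*I + 193*sqrt(13))) ≈ -0.92518 + 18.968*I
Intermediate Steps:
d(L) = -5 - 193*sqrt(L)
s(f) = 2*f*(-13 + f) (s(f) = (f + f)*(-13 + f) = (2*f)*(-13 + f) = 2*f*(-13 + f))
s(-75)/d(n(C, -13)) + r/(-38638) = (2*(-75)*(-13 - 75))/(-5 - 193*I*sqrt(13)) + 30481/(-38638) = (2*(-75)*(-88))/(-5 - 193*I*sqrt(13)) + 30481*(-1/38638) = 13200/(-5 - 193*I*sqrt(13)) - 30481/38638 = -30481/38638 + 13200/(-5 - 193*I*sqrt(13))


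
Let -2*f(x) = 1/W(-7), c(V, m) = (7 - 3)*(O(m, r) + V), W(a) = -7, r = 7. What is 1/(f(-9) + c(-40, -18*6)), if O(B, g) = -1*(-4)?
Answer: -14/2015 ≈ -0.0069479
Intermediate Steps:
O(B, g) = 4
c(V, m) = 16 + 4*V (c(V, m) = (7 - 3)*(4 + V) = 4*(4 + V) = 16 + 4*V)
f(x) = 1/14 (f(x) = -½/(-7) = -½*(-⅐) = 1/14)
1/(f(-9) + c(-40, -18*6)) = 1/(1/14 + (16 + 4*(-40))) = 1/(1/14 + (16 - 160)) = 1/(1/14 - 144) = 1/(-2015/14) = -14/2015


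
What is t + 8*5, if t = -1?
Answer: 39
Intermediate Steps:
t + 8*5 = -1 + 8*5 = -1 + 40 = 39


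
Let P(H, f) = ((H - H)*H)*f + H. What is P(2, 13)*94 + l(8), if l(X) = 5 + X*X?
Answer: 257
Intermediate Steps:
P(H, f) = H (P(H, f) = (0*H)*f + H = 0*f + H = 0 + H = H)
l(X) = 5 + X²
P(2, 13)*94 + l(8) = 2*94 + (5 + 8²) = 188 + (5 + 64) = 188 + 69 = 257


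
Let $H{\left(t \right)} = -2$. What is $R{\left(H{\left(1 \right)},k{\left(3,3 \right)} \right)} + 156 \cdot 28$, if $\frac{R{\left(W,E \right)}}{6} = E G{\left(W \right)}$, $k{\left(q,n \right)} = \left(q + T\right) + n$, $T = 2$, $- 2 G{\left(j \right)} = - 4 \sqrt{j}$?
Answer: $4368 + 96 i \sqrt{2} \approx 4368.0 + 135.76 i$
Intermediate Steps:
$G{\left(j \right)} = 2 \sqrt{j}$ ($G{\left(j \right)} = - \frac{\left(-4\right) \sqrt{j}}{2} = 2 \sqrt{j}$)
$k{\left(q,n \right)} = 2 + n + q$ ($k{\left(q,n \right)} = \left(q + 2\right) + n = \left(2 + q\right) + n = 2 + n + q$)
$R{\left(W,E \right)} = 12 E \sqrt{W}$ ($R{\left(W,E \right)} = 6 E 2 \sqrt{W} = 6 \cdot 2 E \sqrt{W} = 12 E \sqrt{W}$)
$R{\left(H{\left(1 \right)},k{\left(3,3 \right)} \right)} + 156 \cdot 28 = 12 \left(2 + 3 + 3\right) \sqrt{-2} + 156 \cdot 28 = 12 \cdot 8 i \sqrt{2} + 4368 = 96 i \sqrt{2} + 4368 = 4368 + 96 i \sqrt{2}$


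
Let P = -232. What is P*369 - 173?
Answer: -85781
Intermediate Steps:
P*369 - 173 = -232*369 - 173 = -85608 - 173 = -85781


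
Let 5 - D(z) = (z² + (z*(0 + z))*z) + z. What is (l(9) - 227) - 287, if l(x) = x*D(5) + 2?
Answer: -1862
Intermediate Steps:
D(z) = 5 - z - z² - z³ (D(z) = 5 - ((z² + (z*(0 + z))*z) + z) = 5 - ((z² + (z*z)*z) + z) = 5 - ((z² + z²*z) + z) = 5 - ((z² + z³) + z) = 5 - (z + z² + z³) = 5 + (-z - z² - z³) = 5 - z - z² - z³)
l(x) = 2 - 150*x (l(x) = x*(5 - 1*5 - 1*5² - 1*5³) + 2 = x*(5 - 5 - 1*25 - 1*125) + 2 = x*(5 - 5 - 25 - 125) + 2 = x*(-150) + 2 = -150*x + 2 = 2 - 150*x)
(l(9) - 227) - 287 = ((2 - 150*9) - 227) - 287 = ((2 - 1350) - 227) - 287 = (-1348 - 227) - 287 = -1575 - 287 = -1862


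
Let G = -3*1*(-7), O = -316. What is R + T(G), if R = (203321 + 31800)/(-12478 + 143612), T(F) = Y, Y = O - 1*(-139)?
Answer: -22975597/131134 ≈ -175.21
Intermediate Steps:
G = 21 (G = -3*(-7) = 21)
Y = -177 (Y = -316 - 1*(-139) = -316 + 139 = -177)
T(F) = -177
R = 235121/131134 ≈ 1.7930
R + T(G) = 235121/131134 - 177 = -22975597/131134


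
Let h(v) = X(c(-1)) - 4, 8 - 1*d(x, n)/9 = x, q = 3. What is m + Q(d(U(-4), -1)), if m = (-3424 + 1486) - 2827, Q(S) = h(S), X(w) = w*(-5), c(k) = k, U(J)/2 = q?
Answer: -4764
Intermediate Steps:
U(J) = 6 (U(J) = 2*3 = 6)
X(w) = -5*w
d(x, n) = 72 - 9*x
h(v) = 1 (h(v) = -5*(-1) - 4 = 5 - 4 = 1)
Q(S) = 1
m = -4765 (m = -1938 - 2827 = -4765)
m + Q(d(U(-4), -1)) = -4765 + 1 = -4764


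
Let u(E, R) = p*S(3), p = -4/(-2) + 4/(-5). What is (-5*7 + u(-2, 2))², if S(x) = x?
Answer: 24649/25 ≈ 985.96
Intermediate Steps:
p = 6/5 (p = -4*(-½) + 4*(-⅕) = 2 - ⅘ = 6/5 ≈ 1.2000)
u(E, R) = 18/5 (u(E, R) = (6/5)*3 = 18/5)
(-5*7 + u(-2, 2))² = (-5*7 + 18/5)² = (-35 + 18/5)² = (-157/5)² = 24649/25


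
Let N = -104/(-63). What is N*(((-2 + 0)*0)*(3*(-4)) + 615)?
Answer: 21320/21 ≈ 1015.2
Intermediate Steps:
N = 104/63 (N = -104*(-1)/63 = -4*(-26/63) = 104/63 ≈ 1.6508)
N*(((-2 + 0)*0)*(3*(-4)) + 615) = 104*(((-2 + 0)*0)*(3*(-4)) + 615)/63 = 104*(-2*0*(-12) + 615)/63 = 104*(0*(-12) + 615)/63 = 104*(0 + 615)/63 = (104/63)*615 = 21320/21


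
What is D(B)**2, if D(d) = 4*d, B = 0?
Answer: 0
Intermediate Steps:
D(B)**2 = (4*0)**2 = 0**2 = 0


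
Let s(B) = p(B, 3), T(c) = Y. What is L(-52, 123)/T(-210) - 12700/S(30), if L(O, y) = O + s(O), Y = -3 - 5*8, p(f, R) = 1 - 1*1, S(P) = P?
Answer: -54454/129 ≈ -422.12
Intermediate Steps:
p(f, R) = 0 (p(f, R) = 1 - 1 = 0)
Y = -43 (Y = -3 - 40 = -43)
T(c) = -43
s(B) = 0
L(O, y) = O (L(O, y) = O + 0 = O)
L(-52, 123)/T(-210) - 12700/S(30) = -52/(-43) - 12700/30 = -52*(-1/43) - 12700*1/30 = 52/43 - 1270/3 = -54454/129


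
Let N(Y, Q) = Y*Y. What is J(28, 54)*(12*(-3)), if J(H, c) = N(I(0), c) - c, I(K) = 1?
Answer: 1908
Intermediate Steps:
N(Y, Q) = Y**2
J(H, c) = 1 - c (J(H, c) = 1**2 - c = 1 - c)
J(28, 54)*(12*(-3)) = (1 - 1*54)*(12*(-3)) = (1 - 54)*(-36) = -53*(-36) = 1908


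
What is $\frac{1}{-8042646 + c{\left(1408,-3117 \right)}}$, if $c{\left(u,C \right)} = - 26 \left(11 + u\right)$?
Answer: $- \frac{1}{8079540} \approx -1.2377 \cdot 10^{-7}$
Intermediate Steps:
$c{\left(u,C \right)} = -286 - 26 u$
$\frac{1}{-8042646 + c{\left(1408,-3117 \right)}} = \frac{1}{-8042646 - 36894} = \frac{1}{-8079540} = - \frac{1}{8079540}$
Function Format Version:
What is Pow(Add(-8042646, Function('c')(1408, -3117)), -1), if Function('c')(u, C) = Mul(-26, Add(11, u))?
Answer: Rational(-1, 8079540) ≈ -1.2377e-7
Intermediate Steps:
Function('c')(u, C) = Add(-286, Mul(-26, u))
Pow(Add(-8042646, Function('c')(1408, -3117)), -1) = Pow(Add(-8042646, Add(-286, Mul(-26, 1408))), -1) = Pow(Add(-8042646, Add(-286, -36608)), -1) = Pow(Add(-8042646, -36894), -1) = Pow(-8079540, -1) = Rational(-1, 8079540)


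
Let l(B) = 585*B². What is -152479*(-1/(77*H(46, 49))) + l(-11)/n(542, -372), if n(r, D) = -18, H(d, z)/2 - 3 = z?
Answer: -31338981/8008 ≈ -3913.5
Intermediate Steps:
H(d, z) = 6 + 2*z
-152479*(-1/(77*H(46, 49))) + l(-11)/n(542, -372) = -152479*(-1/(77*(6 + 2*49))) + (585*(-11)²)/(-18) = -152479*(-1/(77*(6 + 98))) + (585*121)*(-1/18) = -152479/((-77*104)) + 70785*(-1/18) = -152479/(-8008) - 7865/2 = -152479*(-1/8008) - 7865/2 = 152479/8008 - 7865/2 = -31338981/8008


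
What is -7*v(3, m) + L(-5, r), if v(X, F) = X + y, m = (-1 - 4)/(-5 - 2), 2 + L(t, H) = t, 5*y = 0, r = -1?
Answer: -28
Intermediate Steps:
y = 0 (y = (1/5)*0 = 0)
L(t, H) = -2 + t
m = 5/7 (m = -5/(-7) = -5*(-1/7) = 5/7 ≈ 0.71429)
v(X, F) = X (v(X, F) = X + 0 = X)
-7*v(3, m) + L(-5, r) = -7*3 + (-2 - 5) = -21 - 7 = -28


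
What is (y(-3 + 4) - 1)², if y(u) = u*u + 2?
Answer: 4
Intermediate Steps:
y(u) = 2 + u² (y(u) = u² + 2 = 2 + u²)
(y(-3 + 4) - 1)² = ((2 + (-3 + 4)²) - 1)² = ((2 + 1²) - 1)² = ((2 + 1) - 1)² = (3 - 1)² = 2² = 4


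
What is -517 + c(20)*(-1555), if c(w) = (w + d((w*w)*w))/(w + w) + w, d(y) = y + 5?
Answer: -2748711/8 ≈ -3.4359e+5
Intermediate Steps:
d(y) = 5 + y
c(w) = w + (5 + w + w**3)/(2*w) (c(w) = (w + (5 + (w*w)*w))/(w + w) + w = (w + (5 + w**2*w))/((2*w)) + w = (w + (5 + w**3))*(1/(2*w)) + w = (5 + w + w**3)*(1/(2*w)) + w = (5 + w + w**3)/(2*w) + w = w + (5 + w + w**3)/(2*w))
-517 + c(20)*(-1555) = -517 + ((1/2)*(5 + 20**3 + 20*(1 + 2*20))/20)*(-1555) = -517 + ((1/2)*(1/20)*(5 + 8000 + 20*(1 + 40)))*(-1555) = -517 + ((1/2)*(1/20)*(5 + 8000 + 20*41))*(-1555) = -517 + ((1/2)*(1/20)*(5 + 8000 + 820))*(-1555) = -517 + ((1/2)*(1/20)*8825)*(-1555) = -517 + (1765/8)*(-1555) = -517 - 2744575/8 = -2748711/8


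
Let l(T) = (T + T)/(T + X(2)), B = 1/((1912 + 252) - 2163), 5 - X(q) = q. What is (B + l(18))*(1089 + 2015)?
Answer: 58976/7 ≈ 8425.1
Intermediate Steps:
X(q) = 5 - q
B = 1 (B = 1/(2164 - 2163) = 1/1 = 1)
l(T) = 2*T/(3 + T) (l(T) = (T + T)/(T + (5 - 1*2)) = (2*T)/(T + (5 - 2)) = (2*T)/(T + 3) = (2*T)/(3 + T) = 2*T/(3 + T))
(B + l(18))*(1089 + 2015) = (1 + 2*18/(3 + 18))*(1089 + 2015) = (1 + 2*18/21)*3104 = (1 + 2*18*(1/21))*3104 = (1 + 12/7)*3104 = (19/7)*3104 = 58976/7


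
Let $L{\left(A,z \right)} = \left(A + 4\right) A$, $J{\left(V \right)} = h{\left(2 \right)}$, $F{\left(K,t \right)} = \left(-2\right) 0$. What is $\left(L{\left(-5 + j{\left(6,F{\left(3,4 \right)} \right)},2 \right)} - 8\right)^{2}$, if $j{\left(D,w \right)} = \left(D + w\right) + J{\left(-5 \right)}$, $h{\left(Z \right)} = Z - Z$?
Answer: $9$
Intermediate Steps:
$F{\left(K,t \right)} = 0$
$h{\left(Z \right)} = 0$
$J{\left(V \right)} = 0$
$j{\left(D,w \right)} = D + w$ ($j{\left(D,w \right)} = \left(D + w\right) + 0 = D + w$)
$L{\left(A,z \right)} = A \left(4 + A\right)$ ($L{\left(A,z \right)} = \left(4 + A\right) A = A \left(4 + A\right)$)
$\left(L{\left(-5 + j{\left(6,F{\left(3,4 \right)} \right)},2 \right)} - 8\right)^{2} = \left(\left(-5 + \left(6 + 0\right)\right) \left(4 + \left(-5 + \left(6 + 0\right)\right)\right) - 8\right)^{2} = \left(\left(-5 + 6\right) \left(4 + \left(-5 + 6\right)\right) - 8\right)^{2} = \left(1 \left(4 + 1\right) - 8\right)^{2} = \left(1 \cdot 5 - 8\right)^{2} = \left(5 - 8\right)^{2} = \left(-3\right)^{2} = 9$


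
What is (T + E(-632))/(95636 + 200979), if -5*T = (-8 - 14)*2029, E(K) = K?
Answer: 41478/1483075 ≈ 0.027968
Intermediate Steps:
T = 44638/5 (T = -(-8 - 14)*2029/5 = -(-22)*2029/5 = -1/5*(-44638) = 44638/5 ≈ 8927.6)
(T + E(-632))/(95636 + 200979) = (44638/5 - 632)/(95636 + 200979) = (41478/5)/296615 = (41478/5)*(1/296615) = 41478/1483075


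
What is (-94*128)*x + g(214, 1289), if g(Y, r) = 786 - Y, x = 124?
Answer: -1491396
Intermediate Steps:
(-94*128)*x + g(214, 1289) = -94*128*124 + (786 - 1*214) = -12032*124 + (786 - 214) = -1491968 + 572 = -1491396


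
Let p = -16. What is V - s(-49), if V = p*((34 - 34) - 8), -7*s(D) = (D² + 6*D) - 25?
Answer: 2978/7 ≈ 425.43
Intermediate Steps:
s(D) = 25/7 - 6*D/7 - D²/7 (s(D) = -((D² + 6*D) - 25)/7 = -(-25 + D² + 6*D)/7 = 25/7 - 6*D/7 - D²/7)
V = 128 (V = -16*((34 - 34) - 8) = -16*(0 - 8) = -16*(-8) = 128)
V - s(-49) = 128 - (25/7 - 6/7*(-49) - ⅐*(-49)²) = 128 - (25/7 + 42 - ⅐*2401) = 128 - (25/7 + 42 - 343) = 128 - 1*(-2082/7) = 128 + 2082/7 = 2978/7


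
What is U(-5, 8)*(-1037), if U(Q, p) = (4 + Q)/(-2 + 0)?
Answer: -1037/2 ≈ -518.50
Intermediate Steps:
U(Q, p) = -2 - Q/2 (U(Q, p) = (4 + Q)/(-2) = (4 + Q)*(-½) = -2 - Q/2)
U(-5, 8)*(-1037) = (-2 - ½*(-5))*(-1037) = (-2 + 5/2)*(-1037) = (½)*(-1037) = -1037/2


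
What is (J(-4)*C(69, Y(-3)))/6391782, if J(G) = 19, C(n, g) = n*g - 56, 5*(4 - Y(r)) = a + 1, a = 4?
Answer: 2869/6391782 ≈ 0.00044886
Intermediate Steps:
Y(r) = 3 (Y(r) = 4 - (4 + 1)/5 = 4 - ⅕*5 = 4 - 1 = 3)
C(n, g) = -56 + g*n (C(n, g) = g*n - 56 = -56 + g*n)
(J(-4)*C(69, Y(-3)))/6391782 = (19*(-56 + 3*69))/6391782 = (19*(-56 + 207))*(1/6391782) = (19*151)*(1/6391782) = 2869*(1/6391782) = 2869/6391782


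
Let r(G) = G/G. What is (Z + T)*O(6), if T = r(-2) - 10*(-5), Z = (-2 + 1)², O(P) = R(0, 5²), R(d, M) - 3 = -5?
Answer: -104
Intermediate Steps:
R(d, M) = -2 (R(d, M) = 3 - 5 = -2)
O(P) = -2
r(G) = 1
Z = 1 (Z = (-1)² = 1)
T = 51 (T = 1 - 10*(-5) = 1 - 1*(-50) = 1 + 50 = 51)
(Z + T)*O(6) = (1 + 51)*(-2) = 52*(-2) = -104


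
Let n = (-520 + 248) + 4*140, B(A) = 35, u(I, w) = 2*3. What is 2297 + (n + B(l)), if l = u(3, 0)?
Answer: 2620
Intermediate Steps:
u(I, w) = 6
l = 6
n = 288 (n = -272 + 560 = 288)
2297 + (n + B(l)) = 2297 + (288 + 35) = 2297 + 323 = 2620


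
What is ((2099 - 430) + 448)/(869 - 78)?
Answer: 2117/791 ≈ 2.6764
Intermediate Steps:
((2099 - 430) + 448)/(869 - 78) = (1669 + 448)/791 = 2117*(1/791) = 2117/791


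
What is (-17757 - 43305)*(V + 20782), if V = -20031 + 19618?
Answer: -1243771878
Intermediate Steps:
V = -413
(-17757 - 43305)*(V + 20782) = (-17757 - 43305)*(-413 + 20782) = -61062*20369 = -1243771878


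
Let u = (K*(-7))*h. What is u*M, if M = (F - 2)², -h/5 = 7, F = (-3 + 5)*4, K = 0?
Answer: 0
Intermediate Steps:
F = 8 (F = 2*4 = 8)
h = -35 (h = -5*7 = -35)
u = 0 (u = (0*(-7))*(-35) = 0*(-35) = 0)
M = 36 (M = (8 - 2)² = 6² = 36)
u*M = 0*36 = 0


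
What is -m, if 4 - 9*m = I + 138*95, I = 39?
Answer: 13145/9 ≈ 1460.6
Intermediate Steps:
m = -13145/9 (m = 4/9 - (39 + 138*95)/9 = 4/9 - (39 + 13110)/9 = 4/9 - ⅑*13149 = 4/9 - 1461 = -13145/9 ≈ -1460.6)
-m = -1*(-13145/9) = 13145/9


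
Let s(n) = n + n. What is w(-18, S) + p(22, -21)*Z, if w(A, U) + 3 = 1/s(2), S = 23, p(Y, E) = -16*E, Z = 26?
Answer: 34933/4 ≈ 8733.3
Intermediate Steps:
s(n) = 2*n
w(A, U) = -11/4 (w(A, U) = -3 + 1/(2*2) = -3 + 1/4 = -11/4)
w(-18, S) + p(22, -21)*Z = -11/4 - 16*(-21)*26 = -11/4 + 336*26 = -11/4 + 8736 = 34933/4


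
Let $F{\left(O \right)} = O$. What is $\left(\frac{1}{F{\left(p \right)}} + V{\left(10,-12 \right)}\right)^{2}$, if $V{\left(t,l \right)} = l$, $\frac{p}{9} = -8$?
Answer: $\frac{748225}{5184} \approx 144.33$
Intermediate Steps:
$p = -72$ ($p = 9 \left(-8\right) = -72$)
$\left(\frac{1}{F{\left(p \right)}} + V{\left(10,-12 \right)}\right)^{2} = \left(\frac{1}{-72} - 12\right)^{2} = \left(- \frac{1}{72} - 12\right)^{2} = \left(- \frac{865}{72}\right)^{2} = \frac{748225}{5184}$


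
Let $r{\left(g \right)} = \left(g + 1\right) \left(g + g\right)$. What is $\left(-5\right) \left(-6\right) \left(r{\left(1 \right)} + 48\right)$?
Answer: $1560$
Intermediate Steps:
$r{\left(g \right)} = 2 g \left(1 + g\right)$ ($r{\left(g \right)} = \left(1 + g\right) 2 g = 2 g \left(1 + g\right)$)
$\left(-5\right) \left(-6\right) \left(r{\left(1 \right)} + 48\right) = \left(-5\right) \left(-6\right) \left(2 \cdot 1 \left(1 + 1\right) + 48\right) = 30 \left(2 \cdot 1 \cdot 2 + 48\right) = 30 \left(4 + 48\right) = 30 \cdot 52 = 1560$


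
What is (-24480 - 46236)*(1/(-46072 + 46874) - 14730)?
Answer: 417700283322/401 ≈ 1.0416e+9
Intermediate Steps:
(-24480 - 46236)*(1/(-46072 + 46874) - 14730) = -70716*(1/802 - 14730) = -70716*(-11813459/802) = 417700283322/401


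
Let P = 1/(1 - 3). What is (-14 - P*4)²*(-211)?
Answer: -30384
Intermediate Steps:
P = -½ (P = 1/(-2) = -½ ≈ -0.50000)
(-14 - P*4)²*(-211) = (-14 - 1*(-½)*4)²*(-211) = (-14 + (½)*4)²*(-211) = (-14 + 2)²*(-211) = (-12)²*(-211) = 144*(-211) = -30384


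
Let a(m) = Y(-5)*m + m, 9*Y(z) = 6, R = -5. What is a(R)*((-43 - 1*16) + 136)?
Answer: -1925/3 ≈ -641.67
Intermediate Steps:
Y(z) = 2/3 (Y(z) = (1/9)*6 = 2/3)
a(m) = 5*m/3 (a(m) = 2*m/3 + m = 5*m/3)
a(R)*((-43 - 1*16) + 136) = ((5/3)*(-5))*((-43 - 1*16) + 136) = -25*((-43 - 16) + 136)/3 = -25*(-59 + 136)/3 = -25/3*77 = -1925/3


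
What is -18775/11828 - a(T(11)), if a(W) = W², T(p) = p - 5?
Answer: -444583/11828 ≈ -37.587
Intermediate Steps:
T(p) = -5 + p
-18775/11828 - a(T(11)) = -18775/11828 - (-5 + 11)² = -18775*1/11828 - 1*6² = -18775/11828 - 1*36 = -18775/11828 - 36 = -444583/11828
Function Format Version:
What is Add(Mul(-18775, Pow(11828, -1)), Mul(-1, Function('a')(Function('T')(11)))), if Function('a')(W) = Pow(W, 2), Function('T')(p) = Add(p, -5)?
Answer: Rational(-444583, 11828) ≈ -37.587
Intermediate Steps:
Function('T')(p) = Add(-5, p)
Add(Mul(-18775, Pow(11828, -1)), Mul(-1, Function('a')(Function('T')(11)))) = Add(Mul(-18775, Pow(11828, -1)), Mul(-1, Pow(Add(-5, 11), 2))) = Add(Mul(-18775, Rational(1, 11828)), Mul(-1, Pow(6, 2))) = Add(Rational(-18775, 11828), Mul(-1, 36)) = Add(Rational(-18775, 11828), -36) = Rational(-444583, 11828)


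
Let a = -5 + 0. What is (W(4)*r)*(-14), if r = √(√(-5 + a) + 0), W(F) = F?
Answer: -56*(-10)^(¼) ≈ -70.416 - 70.416*I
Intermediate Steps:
a = -5
r = 10^(¼)*√I (r = √(√(-5 - 5) + 0) = √(√(-10) + 0) = √(I*√10 + 0) = √(I*√10) = 10^(¼)*√I ≈ 1.2574 + 1.2574*I)
(W(4)*r)*(-14) = (4*(-10)^(¼))*(-14) = -56*(-10)^(¼)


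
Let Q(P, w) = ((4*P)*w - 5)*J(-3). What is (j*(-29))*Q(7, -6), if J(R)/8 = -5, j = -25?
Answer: 5017000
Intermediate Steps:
J(R) = -40 (J(R) = 8*(-5) = -40)
Q(P, w) = 200 - 160*P*w (Q(P, w) = ((4*P)*w - 5)*(-40) = (4*P*w - 5)*(-40) = (-5 + 4*P*w)*(-40) = 200 - 160*P*w)
(j*(-29))*Q(7, -6) = (-25*(-29))*(200 - 160*7*(-6)) = 725*(200 + 6720) = 725*6920 = 5017000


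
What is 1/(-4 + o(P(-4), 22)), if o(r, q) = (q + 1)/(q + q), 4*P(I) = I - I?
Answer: -44/153 ≈ -0.28758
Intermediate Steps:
P(I) = 0 (P(I) = (I - I)/4 = (1/4)*0 = 0)
o(r, q) = (1 + q)/(2*q) (o(r, q) = (1 + q)/((2*q)) = (1 + q)*(1/(2*q)) = (1 + q)/(2*q))
1/(-4 + o(P(-4), 22)) = 1/(-4 + (1/2)*(1 + 22)/22) = 1/(-4 + (1/2)*(1/22)*23) = 1/(-4 + 23/44) = 1/(-153/44) = -44/153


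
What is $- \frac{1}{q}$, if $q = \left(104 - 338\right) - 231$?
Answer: $\frac{1}{465} \approx 0.0021505$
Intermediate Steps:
$q = -465$ ($q = -234 - 231 = -465$)
$- \frac{1}{q} = - \frac{1}{-465} = \left(-1\right) \left(- \frac{1}{465}\right) = \frac{1}{465}$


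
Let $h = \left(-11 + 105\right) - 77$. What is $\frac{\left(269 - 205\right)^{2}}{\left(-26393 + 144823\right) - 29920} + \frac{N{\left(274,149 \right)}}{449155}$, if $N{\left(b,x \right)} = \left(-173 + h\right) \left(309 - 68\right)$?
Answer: $- \frac{148788308}{3975470905} \approx -0.037427$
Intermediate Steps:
$h = 17$ ($h = 94 - 77 = 17$)
$N{\left(b,x \right)} = -37596$ ($N{\left(b,x \right)} = \left(-173 + 17\right) \left(309 - 68\right) = \left(-156\right) 241 = -37596$)
$\frac{\left(269 - 205\right)^{2}}{\left(-26393 + 144823\right) - 29920} + \frac{N{\left(274,149 \right)}}{449155} = \frac{\left(269 - 205\right)^{2}}{\left(-26393 + 144823\right) - 29920} - \frac{37596}{449155} = \frac{64^{2}}{118430 - 29920} - \frac{37596}{449155} = \frac{4096}{88510} - \frac{37596}{449155} = 4096 \cdot \frac{1}{88510} - \frac{37596}{449155} = \frac{2048}{44255} - \frac{37596}{449155} = - \frac{148788308}{3975470905}$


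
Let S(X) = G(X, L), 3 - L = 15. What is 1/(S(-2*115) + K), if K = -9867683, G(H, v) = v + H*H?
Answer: -1/9814795 ≈ -1.0189e-7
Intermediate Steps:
L = -12 (L = 3 - 1*15 = 3 - 15 = -12)
G(H, v) = v + H**2
S(X) = -12 + X**2
1/(S(-2*115) + K) = 1/((-12 + (-2*115)**2) - 9867683) = 1/((-12 + (-230)**2) - 9867683) = 1/((-12 + 52900) - 9867683) = 1/(52888 - 9867683) = 1/(-9814795) = -1/9814795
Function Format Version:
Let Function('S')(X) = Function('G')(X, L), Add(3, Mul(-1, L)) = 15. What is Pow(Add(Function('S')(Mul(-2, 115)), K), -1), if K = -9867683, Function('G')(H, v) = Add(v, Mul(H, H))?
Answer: Rational(-1, 9814795) ≈ -1.0189e-7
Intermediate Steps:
L = -12 (L = Add(3, Mul(-1, 15)) = Add(3, -15) = -12)
Function('G')(H, v) = Add(v, Pow(H, 2))
Function('S')(X) = Add(-12, Pow(X, 2))
Pow(Add(Function('S')(Mul(-2, 115)), K), -1) = Pow(Add(Add(-12, Pow(Mul(-2, 115), 2)), -9867683), -1) = Pow(Add(Add(-12, Pow(-230, 2)), -9867683), -1) = Pow(Add(Add(-12, 52900), -9867683), -1) = Pow(Add(52888, -9867683), -1) = Pow(-9814795, -1) = Rational(-1, 9814795)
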